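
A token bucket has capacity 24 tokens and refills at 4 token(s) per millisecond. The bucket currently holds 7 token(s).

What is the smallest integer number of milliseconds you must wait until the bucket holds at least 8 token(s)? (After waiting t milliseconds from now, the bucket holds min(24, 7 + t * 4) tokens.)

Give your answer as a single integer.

Need 7 + t * 4 >= 8, so t >= 1/4.
Smallest integer t = ceil(1/4) = 1.

Answer: 1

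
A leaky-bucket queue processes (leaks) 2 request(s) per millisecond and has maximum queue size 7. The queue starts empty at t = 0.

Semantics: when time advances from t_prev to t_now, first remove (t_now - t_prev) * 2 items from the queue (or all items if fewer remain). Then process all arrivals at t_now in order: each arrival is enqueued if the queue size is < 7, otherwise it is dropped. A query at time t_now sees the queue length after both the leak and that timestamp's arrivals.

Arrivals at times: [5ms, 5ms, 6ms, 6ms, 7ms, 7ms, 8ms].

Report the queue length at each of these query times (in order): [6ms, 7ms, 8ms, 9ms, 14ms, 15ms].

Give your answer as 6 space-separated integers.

Queue lengths at query times:
  query t=6ms: backlog = 2
  query t=7ms: backlog = 2
  query t=8ms: backlog = 1
  query t=9ms: backlog = 0
  query t=14ms: backlog = 0
  query t=15ms: backlog = 0

Answer: 2 2 1 0 0 0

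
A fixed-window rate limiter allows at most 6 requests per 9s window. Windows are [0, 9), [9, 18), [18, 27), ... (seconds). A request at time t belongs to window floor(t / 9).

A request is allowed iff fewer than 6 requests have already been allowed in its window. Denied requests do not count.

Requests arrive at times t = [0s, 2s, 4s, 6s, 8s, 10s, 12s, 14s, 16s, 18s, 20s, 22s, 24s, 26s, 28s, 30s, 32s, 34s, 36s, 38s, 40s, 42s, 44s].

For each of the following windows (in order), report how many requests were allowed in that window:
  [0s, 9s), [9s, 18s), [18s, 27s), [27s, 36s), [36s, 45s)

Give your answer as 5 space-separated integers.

Answer: 5 4 5 4 5

Derivation:
Processing requests:
  req#1 t=0s (window 0): ALLOW
  req#2 t=2s (window 0): ALLOW
  req#3 t=4s (window 0): ALLOW
  req#4 t=6s (window 0): ALLOW
  req#5 t=8s (window 0): ALLOW
  req#6 t=10s (window 1): ALLOW
  req#7 t=12s (window 1): ALLOW
  req#8 t=14s (window 1): ALLOW
  req#9 t=16s (window 1): ALLOW
  req#10 t=18s (window 2): ALLOW
  req#11 t=20s (window 2): ALLOW
  req#12 t=22s (window 2): ALLOW
  req#13 t=24s (window 2): ALLOW
  req#14 t=26s (window 2): ALLOW
  req#15 t=28s (window 3): ALLOW
  req#16 t=30s (window 3): ALLOW
  req#17 t=32s (window 3): ALLOW
  req#18 t=34s (window 3): ALLOW
  req#19 t=36s (window 4): ALLOW
  req#20 t=38s (window 4): ALLOW
  req#21 t=40s (window 4): ALLOW
  req#22 t=42s (window 4): ALLOW
  req#23 t=44s (window 4): ALLOW

Allowed counts by window: 5 4 5 4 5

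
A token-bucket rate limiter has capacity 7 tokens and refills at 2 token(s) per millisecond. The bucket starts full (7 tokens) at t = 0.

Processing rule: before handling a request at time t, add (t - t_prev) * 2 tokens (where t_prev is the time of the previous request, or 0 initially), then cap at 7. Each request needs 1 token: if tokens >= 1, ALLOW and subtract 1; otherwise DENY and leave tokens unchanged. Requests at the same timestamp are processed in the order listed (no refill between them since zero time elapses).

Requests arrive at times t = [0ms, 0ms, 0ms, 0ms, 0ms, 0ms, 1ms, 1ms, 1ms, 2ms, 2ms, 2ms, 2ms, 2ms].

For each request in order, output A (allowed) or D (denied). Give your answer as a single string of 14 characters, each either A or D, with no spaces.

Answer: AAAAAAAAAAADDD

Derivation:
Simulating step by step:
  req#1 t=0ms: ALLOW
  req#2 t=0ms: ALLOW
  req#3 t=0ms: ALLOW
  req#4 t=0ms: ALLOW
  req#5 t=0ms: ALLOW
  req#6 t=0ms: ALLOW
  req#7 t=1ms: ALLOW
  req#8 t=1ms: ALLOW
  req#9 t=1ms: ALLOW
  req#10 t=2ms: ALLOW
  req#11 t=2ms: ALLOW
  req#12 t=2ms: DENY
  req#13 t=2ms: DENY
  req#14 t=2ms: DENY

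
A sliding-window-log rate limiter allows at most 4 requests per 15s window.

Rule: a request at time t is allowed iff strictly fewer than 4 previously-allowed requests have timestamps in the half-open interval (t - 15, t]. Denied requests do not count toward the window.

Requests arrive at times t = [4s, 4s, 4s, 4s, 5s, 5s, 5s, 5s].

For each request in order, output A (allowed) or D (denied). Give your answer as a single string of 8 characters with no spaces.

Tracking allowed requests in the window:
  req#1 t=4s: ALLOW
  req#2 t=4s: ALLOW
  req#3 t=4s: ALLOW
  req#4 t=4s: ALLOW
  req#5 t=5s: DENY
  req#6 t=5s: DENY
  req#7 t=5s: DENY
  req#8 t=5s: DENY

Answer: AAAADDDD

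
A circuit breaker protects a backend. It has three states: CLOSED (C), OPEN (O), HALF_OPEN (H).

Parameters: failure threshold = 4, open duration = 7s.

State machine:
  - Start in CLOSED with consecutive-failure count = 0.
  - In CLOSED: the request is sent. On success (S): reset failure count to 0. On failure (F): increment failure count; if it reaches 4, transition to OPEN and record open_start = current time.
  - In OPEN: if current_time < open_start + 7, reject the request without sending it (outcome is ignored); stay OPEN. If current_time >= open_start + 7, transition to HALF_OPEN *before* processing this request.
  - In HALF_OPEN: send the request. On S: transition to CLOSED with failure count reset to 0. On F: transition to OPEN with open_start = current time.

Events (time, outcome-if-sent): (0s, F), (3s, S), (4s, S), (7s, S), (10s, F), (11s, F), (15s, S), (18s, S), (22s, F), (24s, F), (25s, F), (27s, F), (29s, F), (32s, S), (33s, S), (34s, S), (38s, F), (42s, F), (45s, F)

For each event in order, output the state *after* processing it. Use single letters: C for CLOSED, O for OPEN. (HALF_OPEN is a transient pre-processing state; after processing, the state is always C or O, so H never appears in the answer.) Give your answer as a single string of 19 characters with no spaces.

State after each event:
  event#1 t=0s outcome=F: state=CLOSED
  event#2 t=3s outcome=S: state=CLOSED
  event#3 t=4s outcome=S: state=CLOSED
  event#4 t=7s outcome=S: state=CLOSED
  event#5 t=10s outcome=F: state=CLOSED
  event#6 t=11s outcome=F: state=CLOSED
  event#7 t=15s outcome=S: state=CLOSED
  event#8 t=18s outcome=S: state=CLOSED
  event#9 t=22s outcome=F: state=CLOSED
  event#10 t=24s outcome=F: state=CLOSED
  event#11 t=25s outcome=F: state=CLOSED
  event#12 t=27s outcome=F: state=OPEN
  event#13 t=29s outcome=F: state=OPEN
  event#14 t=32s outcome=S: state=OPEN
  event#15 t=33s outcome=S: state=OPEN
  event#16 t=34s outcome=S: state=CLOSED
  event#17 t=38s outcome=F: state=CLOSED
  event#18 t=42s outcome=F: state=CLOSED
  event#19 t=45s outcome=F: state=CLOSED

Answer: CCCCCCCCCCCOOOOCCCC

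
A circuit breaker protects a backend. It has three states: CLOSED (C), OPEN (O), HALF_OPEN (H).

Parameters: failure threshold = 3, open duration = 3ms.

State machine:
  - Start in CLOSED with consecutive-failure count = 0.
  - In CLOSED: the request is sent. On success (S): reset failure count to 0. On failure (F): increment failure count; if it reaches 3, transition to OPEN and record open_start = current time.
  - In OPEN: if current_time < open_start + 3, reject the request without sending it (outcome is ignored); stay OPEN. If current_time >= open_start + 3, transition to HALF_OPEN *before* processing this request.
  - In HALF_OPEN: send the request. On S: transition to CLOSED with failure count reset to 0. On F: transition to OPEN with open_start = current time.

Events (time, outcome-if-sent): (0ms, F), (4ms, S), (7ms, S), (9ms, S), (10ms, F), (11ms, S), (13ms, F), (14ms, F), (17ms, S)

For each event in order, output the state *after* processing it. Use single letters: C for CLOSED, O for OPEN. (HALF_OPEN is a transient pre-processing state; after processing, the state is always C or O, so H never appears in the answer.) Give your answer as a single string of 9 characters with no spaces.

State after each event:
  event#1 t=0ms outcome=F: state=CLOSED
  event#2 t=4ms outcome=S: state=CLOSED
  event#3 t=7ms outcome=S: state=CLOSED
  event#4 t=9ms outcome=S: state=CLOSED
  event#5 t=10ms outcome=F: state=CLOSED
  event#6 t=11ms outcome=S: state=CLOSED
  event#7 t=13ms outcome=F: state=CLOSED
  event#8 t=14ms outcome=F: state=CLOSED
  event#9 t=17ms outcome=S: state=CLOSED

Answer: CCCCCCCCC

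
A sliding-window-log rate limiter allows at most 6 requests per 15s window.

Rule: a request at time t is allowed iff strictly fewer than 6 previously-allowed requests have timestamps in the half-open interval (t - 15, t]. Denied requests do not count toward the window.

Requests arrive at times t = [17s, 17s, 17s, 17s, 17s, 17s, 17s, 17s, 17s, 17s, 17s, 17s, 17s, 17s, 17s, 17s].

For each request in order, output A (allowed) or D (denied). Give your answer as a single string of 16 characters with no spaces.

Answer: AAAAAADDDDDDDDDD

Derivation:
Tracking allowed requests in the window:
  req#1 t=17s: ALLOW
  req#2 t=17s: ALLOW
  req#3 t=17s: ALLOW
  req#4 t=17s: ALLOW
  req#5 t=17s: ALLOW
  req#6 t=17s: ALLOW
  req#7 t=17s: DENY
  req#8 t=17s: DENY
  req#9 t=17s: DENY
  req#10 t=17s: DENY
  req#11 t=17s: DENY
  req#12 t=17s: DENY
  req#13 t=17s: DENY
  req#14 t=17s: DENY
  req#15 t=17s: DENY
  req#16 t=17s: DENY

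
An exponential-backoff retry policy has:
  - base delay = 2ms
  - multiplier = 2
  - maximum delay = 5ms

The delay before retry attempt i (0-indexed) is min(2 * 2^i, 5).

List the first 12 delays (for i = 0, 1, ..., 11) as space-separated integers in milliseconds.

Computing each delay:
  i=0: min(2*2^0, 5) = 2
  i=1: min(2*2^1, 5) = 4
  i=2: min(2*2^2, 5) = 5
  i=3: min(2*2^3, 5) = 5
  i=4: min(2*2^4, 5) = 5
  i=5: min(2*2^5, 5) = 5
  i=6: min(2*2^6, 5) = 5
  i=7: min(2*2^7, 5) = 5
  i=8: min(2*2^8, 5) = 5
  i=9: min(2*2^9, 5) = 5
  i=10: min(2*2^10, 5) = 5
  i=11: min(2*2^11, 5) = 5

Answer: 2 4 5 5 5 5 5 5 5 5 5 5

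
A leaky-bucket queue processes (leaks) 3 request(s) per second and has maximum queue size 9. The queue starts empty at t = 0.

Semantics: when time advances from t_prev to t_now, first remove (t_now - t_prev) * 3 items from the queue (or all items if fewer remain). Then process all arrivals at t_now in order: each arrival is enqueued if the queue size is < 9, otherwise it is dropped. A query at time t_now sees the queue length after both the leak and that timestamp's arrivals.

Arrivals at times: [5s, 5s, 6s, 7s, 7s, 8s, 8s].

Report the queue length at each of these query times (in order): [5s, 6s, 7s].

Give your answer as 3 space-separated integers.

Answer: 2 1 2

Derivation:
Queue lengths at query times:
  query t=5s: backlog = 2
  query t=6s: backlog = 1
  query t=7s: backlog = 2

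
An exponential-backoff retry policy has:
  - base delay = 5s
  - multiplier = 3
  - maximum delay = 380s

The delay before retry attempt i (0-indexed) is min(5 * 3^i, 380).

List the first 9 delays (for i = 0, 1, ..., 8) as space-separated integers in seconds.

Computing each delay:
  i=0: min(5*3^0, 380) = 5
  i=1: min(5*3^1, 380) = 15
  i=2: min(5*3^2, 380) = 45
  i=3: min(5*3^3, 380) = 135
  i=4: min(5*3^4, 380) = 380
  i=5: min(5*3^5, 380) = 380
  i=6: min(5*3^6, 380) = 380
  i=7: min(5*3^7, 380) = 380
  i=8: min(5*3^8, 380) = 380

Answer: 5 15 45 135 380 380 380 380 380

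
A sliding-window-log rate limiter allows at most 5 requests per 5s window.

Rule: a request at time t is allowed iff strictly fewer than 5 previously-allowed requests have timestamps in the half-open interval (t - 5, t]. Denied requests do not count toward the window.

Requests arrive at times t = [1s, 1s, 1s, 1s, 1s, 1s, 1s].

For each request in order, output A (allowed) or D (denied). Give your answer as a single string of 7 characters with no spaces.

Tracking allowed requests in the window:
  req#1 t=1s: ALLOW
  req#2 t=1s: ALLOW
  req#3 t=1s: ALLOW
  req#4 t=1s: ALLOW
  req#5 t=1s: ALLOW
  req#6 t=1s: DENY
  req#7 t=1s: DENY

Answer: AAAAADD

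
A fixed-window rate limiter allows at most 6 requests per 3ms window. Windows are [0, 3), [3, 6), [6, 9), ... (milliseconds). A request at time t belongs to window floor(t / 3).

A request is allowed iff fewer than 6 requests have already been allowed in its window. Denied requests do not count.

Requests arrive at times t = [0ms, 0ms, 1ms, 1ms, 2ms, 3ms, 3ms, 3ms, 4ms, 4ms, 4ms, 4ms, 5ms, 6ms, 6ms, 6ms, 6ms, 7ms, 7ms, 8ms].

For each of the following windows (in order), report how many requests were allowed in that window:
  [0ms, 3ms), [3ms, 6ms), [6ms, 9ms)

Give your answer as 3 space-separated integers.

Answer: 5 6 6

Derivation:
Processing requests:
  req#1 t=0ms (window 0): ALLOW
  req#2 t=0ms (window 0): ALLOW
  req#3 t=1ms (window 0): ALLOW
  req#4 t=1ms (window 0): ALLOW
  req#5 t=2ms (window 0): ALLOW
  req#6 t=3ms (window 1): ALLOW
  req#7 t=3ms (window 1): ALLOW
  req#8 t=3ms (window 1): ALLOW
  req#9 t=4ms (window 1): ALLOW
  req#10 t=4ms (window 1): ALLOW
  req#11 t=4ms (window 1): ALLOW
  req#12 t=4ms (window 1): DENY
  req#13 t=5ms (window 1): DENY
  req#14 t=6ms (window 2): ALLOW
  req#15 t=6ms (window 2): ALLOW
  req#16 t=6ms (window 2): ALLOW
  req#17 t=6ms (window 2): ALLOW
  req#18 t=7ms (window 2): ALLOW
  req#19 t=7ms (window 2): ALLOW
  req#20 t=8ms (window 2): DENY

Allowed counts by window: 5 6 6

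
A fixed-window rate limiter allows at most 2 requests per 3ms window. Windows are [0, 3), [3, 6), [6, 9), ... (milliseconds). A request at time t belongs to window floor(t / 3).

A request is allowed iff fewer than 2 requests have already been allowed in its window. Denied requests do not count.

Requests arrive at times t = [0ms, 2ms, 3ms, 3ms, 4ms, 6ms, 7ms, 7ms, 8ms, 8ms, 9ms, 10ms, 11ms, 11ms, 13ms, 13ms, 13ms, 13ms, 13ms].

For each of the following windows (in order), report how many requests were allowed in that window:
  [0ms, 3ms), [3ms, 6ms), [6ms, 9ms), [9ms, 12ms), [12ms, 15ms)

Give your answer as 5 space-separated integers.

Processing requests:
  req#1 t=0ms (window 0): ALLOW
  req#2 t=2ms (window 0): ALLOW
  req#3 t=3ms (window 1): ALLOW
  req#4 t=3ms (window 1): ALLOW
  req#5 t=4ms (window 1): DENY
  req#6 t=6ms (window 2): ALLOW
  req#7 t=7ms (window 2): ALLOW
  req#8 t=7ms (window 2): DENY
  req#9 t=8ms (window 2): DENY
  req#10 t=8ms (window 2): DENY
  req#11 t=9ms (window 3): ALLOW
  req#12 t=10ms (window 3): ALLOW
  req#13 t=11ms (window 3): DENY
  req#14 t=11ms (window 3): DENY
  req#15 t=13ms (window 4): ALLOW
  req#16 t=13ms (window 4): ALLOW
  req#17 t=13ms (window 4): DENY
  req#18 t=13ms (window 4): DENY
  req#19 t=13ms (window 4): DENY

Allowed counts by window: 2 2 2 2 2

Answer: 2 2 2 2 2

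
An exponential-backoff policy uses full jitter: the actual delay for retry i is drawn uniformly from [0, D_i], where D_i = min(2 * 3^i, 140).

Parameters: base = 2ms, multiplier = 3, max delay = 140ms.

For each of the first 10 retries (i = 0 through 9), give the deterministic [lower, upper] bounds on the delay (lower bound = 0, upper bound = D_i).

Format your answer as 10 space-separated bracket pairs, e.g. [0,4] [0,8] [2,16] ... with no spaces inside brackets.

Answer: [0,2] [0,6] [0,18] [0,54] [0,140] [0,140] [0,140] [0,140] [0,140] [0,140]

Derivation:
Computing bounds per retry:
  i=0: D_i=min(2*3^0,140)=2, bounds=[0,2]
  i=1: D_i=min(2*3^1,140)=6, bounds=[0,6]
  i=2: D_i=min(2*3^2,140)=18, bounds=[0,18]
  i=3: D_i=min(2*3^3,140)=54, bounds=[0,54]
  i=4: D_i=min(2*3^4,140)=140, bounds=[0,140]
  i=5: D_i=min(2*3^5,140)=140, bounds=[0,140]
  i=6: D_i=min(2*3^6,140)=140, bounds=[0,140]
  i=7: D_i=min(2*3^7,140)=140, bounds=[0,140]
  i=8: D_i=min(2*3^8,140)=140, bounds=[0,140]
  i=9: D_i=min(2*3^9,140)=140, bounds=[0,140]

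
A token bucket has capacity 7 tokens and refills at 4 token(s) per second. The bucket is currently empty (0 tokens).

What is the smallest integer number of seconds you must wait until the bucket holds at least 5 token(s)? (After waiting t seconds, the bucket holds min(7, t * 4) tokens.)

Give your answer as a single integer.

Need t * 4 >= 5, so t >= 5/4.
Smallest integer t = ceil(5/4) = 2.

Answer: 2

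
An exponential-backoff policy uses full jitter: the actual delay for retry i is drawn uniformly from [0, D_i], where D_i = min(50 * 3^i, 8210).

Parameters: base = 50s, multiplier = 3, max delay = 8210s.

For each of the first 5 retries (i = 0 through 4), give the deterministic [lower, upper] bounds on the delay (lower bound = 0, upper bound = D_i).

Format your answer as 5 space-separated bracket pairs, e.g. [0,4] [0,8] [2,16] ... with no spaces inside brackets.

Answer: [0,50] [0,150] [0,450] [0,1350] [0,4050]

Derivation:
Computing bounds per retry:
  i=0: D_i=min(50*3^0,8210)=50, bounds=[0,50]
  i=1: D_i=min(50*3^1,8210)=150, bounds=[0,150]
  i=2: D_i=min(50*3^2,8210)=450, bounds=[0,450]
  i=3: D_i=min(50*3^3,8210)=1350, bounds=[0,1350]
  i=4: D_i=min(50*3^4,8210)=4050, bounds=[0,4050]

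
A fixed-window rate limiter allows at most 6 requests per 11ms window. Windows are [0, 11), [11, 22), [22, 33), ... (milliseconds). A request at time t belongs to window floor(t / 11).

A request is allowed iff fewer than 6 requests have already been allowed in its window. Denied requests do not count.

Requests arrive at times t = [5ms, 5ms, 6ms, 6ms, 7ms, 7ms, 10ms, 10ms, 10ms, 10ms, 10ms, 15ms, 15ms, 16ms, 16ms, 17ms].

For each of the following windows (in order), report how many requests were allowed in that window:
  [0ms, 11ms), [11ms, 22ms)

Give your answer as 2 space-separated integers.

Answer: 6 5

Derivation:
Processing requests:
  req#1 t=5ms (window 0): ALLOW
  req#2 t=5ms (window 0): ALLOW
  req#3 t=6ms (window 0): ALLOW
  req#4 t=6ms (window 0): ALLOW
  req#5 t=7ms (window 0): ALLOW
  req#6 t=7ms (window 0): ALLOW
  req#7 t=10ms (window 0): DENY
  req#8 t=10ms (window 0): DENY
  req#9 t=10ms (window 0): DENY
  req#10 t=10ms (window 0): DENY
  req#11 t=10ms (window 0): DENY
  req#12 t=15ms (window 1): ALLOW
  req#13 t=15ms (window 1): ALLOW
  req#14 t=16ms (window 1): ALLOW
  req#15 t=16ms (window 1): ALLOW
  req#16 t=17ms (window 1): ALLOW

Allowed counts by window: 6 5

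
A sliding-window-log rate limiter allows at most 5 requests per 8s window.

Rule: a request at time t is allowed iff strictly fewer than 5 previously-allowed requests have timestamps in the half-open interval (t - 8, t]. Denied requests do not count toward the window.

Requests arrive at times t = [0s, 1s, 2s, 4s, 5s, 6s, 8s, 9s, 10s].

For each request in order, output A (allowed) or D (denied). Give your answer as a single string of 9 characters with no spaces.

Answer: AAAAADAAA

Derivation:
Tracking allowed requests in the window:
  req#1 t=0s: ALLOW
  req#2 t=1s: ALLOW
  req#3 t=2s: ALLOW
  req#4 t=4s: ALLOW
  req#5 t=5s: ALLOW
  req#6 t=6s: DENY
  req#7 t=8s: ALLOW
  req#8 t=9s: ALLOW
  req#9 t=10s: ALLOW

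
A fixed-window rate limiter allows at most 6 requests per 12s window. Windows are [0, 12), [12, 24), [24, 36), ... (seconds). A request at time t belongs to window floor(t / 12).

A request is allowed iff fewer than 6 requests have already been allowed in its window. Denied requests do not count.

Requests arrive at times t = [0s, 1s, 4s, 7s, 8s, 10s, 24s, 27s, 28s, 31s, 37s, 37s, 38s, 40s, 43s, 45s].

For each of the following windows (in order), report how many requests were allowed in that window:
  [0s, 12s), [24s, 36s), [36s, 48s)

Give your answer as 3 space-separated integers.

Answer: 6 4 6

Derivation:
Processing requests:
  req#1 t=0s (window 0): ALLOW
  req#2 t=1s (window 0): ALLOW
  req#3 t=4s (window 0): ALLOW
  req#4 t=7s (window 0): ALLOW
  req#5 t=8s (window 0): ALLOW
  req#6 t=10s (window 0): ALLOW
  req#7 t=24s (window 2): ALLOW
  req#8 t=27s (window 2): ALLOW
  req#9 t=28s (window 2): ALLOW
  req#10 t=31s (window 2): ALLOW
  req#11 t=37s (window 3): ALLOW
  req#12 t=37s (window 3): ALLOW
  req#13 t=38s (window 3): ALLOW
  req#14 t=40s (window 3): ALLOW
  req#15 t=43s (window 3): ALLOW
  req#16 t=45s (window 3): ALLOW

Allowed counts by window: 6 4 6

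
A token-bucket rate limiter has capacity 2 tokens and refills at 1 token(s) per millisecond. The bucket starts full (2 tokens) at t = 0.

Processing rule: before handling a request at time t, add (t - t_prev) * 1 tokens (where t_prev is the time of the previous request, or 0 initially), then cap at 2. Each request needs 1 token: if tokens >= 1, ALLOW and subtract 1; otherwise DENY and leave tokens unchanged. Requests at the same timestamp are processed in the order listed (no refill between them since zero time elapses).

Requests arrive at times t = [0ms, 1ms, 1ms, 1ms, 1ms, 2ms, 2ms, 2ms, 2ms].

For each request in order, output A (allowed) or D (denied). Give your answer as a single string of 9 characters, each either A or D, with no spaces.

Simulating step by step:
  req#1 t=0ms: ALLOW
  req#2 t=1ms: ALLOW
  req#3 t=1ms: ALLOW
  req#4 t=1ms: DENY
  req#5 t=1ms: DENY
  req#6 t=2ms: ALLOW
  req#7 t=2ms: DENY
  req#8 t=2ms: DENY
  req#9 t=2ms: DENY

Answer: AAADDADDD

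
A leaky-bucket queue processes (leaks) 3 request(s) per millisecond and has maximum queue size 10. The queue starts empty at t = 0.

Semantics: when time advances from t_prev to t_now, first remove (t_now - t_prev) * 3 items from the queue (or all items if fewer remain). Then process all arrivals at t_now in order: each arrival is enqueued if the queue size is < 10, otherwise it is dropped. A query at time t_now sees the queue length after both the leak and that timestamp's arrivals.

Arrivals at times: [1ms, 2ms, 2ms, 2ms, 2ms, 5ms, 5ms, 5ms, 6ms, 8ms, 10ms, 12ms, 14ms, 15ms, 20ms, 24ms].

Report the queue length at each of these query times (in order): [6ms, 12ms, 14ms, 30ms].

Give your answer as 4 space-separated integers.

Answer: 1 1 1 0

Derivation:
Queue lengths at query times:
  query t=6ms: backlog = 1
  query t=12ms: backlog = 1
  query t=14ms: backlog = 1
  query t=30ms: backlog = 0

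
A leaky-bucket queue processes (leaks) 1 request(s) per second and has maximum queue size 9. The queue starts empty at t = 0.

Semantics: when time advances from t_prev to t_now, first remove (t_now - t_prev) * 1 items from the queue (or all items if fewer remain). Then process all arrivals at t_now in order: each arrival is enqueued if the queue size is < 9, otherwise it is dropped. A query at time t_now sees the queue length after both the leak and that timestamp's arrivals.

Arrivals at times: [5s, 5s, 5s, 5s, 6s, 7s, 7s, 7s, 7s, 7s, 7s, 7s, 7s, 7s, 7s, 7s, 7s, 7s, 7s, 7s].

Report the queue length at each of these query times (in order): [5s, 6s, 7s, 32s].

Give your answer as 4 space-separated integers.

Answer: 4 4 9 0

Derivation:
Queue lengths at query times:
  query t=5s: backlog = 4
  query t=6s: backlog = 4
  query t=7s: backlog = 9
  query t=32s: backlog = 0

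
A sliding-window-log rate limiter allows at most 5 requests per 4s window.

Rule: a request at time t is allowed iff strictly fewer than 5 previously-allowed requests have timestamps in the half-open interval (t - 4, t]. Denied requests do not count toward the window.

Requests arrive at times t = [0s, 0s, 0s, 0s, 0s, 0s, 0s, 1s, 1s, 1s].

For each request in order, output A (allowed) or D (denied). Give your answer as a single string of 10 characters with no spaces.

Tracking allowed requests in the window:
  req#1 t=0s: ALLOW
  req#2 t=0s: ALLOW
  req#3 t=0s: ALLOW
  req#4 t=0s: ALLOW
  req#5 t=0s: ALLOW
  req#6 t=0s: DENY
  req#7 t=0s: DENY
  req#8 t=1s: DENY
  req#9 t=1s: DENY
  req#10 t=1s: DENY

Answer: AAAAADDDDD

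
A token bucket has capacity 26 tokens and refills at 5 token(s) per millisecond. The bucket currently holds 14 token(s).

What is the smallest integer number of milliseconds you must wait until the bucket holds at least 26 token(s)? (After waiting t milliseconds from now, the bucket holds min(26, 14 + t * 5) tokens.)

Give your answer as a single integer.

Answer: 3

Derivation:
Need 14 + t * 5 >= 26, so t >= 12/5.
Smallest integer t = ceil(12/5) = 3.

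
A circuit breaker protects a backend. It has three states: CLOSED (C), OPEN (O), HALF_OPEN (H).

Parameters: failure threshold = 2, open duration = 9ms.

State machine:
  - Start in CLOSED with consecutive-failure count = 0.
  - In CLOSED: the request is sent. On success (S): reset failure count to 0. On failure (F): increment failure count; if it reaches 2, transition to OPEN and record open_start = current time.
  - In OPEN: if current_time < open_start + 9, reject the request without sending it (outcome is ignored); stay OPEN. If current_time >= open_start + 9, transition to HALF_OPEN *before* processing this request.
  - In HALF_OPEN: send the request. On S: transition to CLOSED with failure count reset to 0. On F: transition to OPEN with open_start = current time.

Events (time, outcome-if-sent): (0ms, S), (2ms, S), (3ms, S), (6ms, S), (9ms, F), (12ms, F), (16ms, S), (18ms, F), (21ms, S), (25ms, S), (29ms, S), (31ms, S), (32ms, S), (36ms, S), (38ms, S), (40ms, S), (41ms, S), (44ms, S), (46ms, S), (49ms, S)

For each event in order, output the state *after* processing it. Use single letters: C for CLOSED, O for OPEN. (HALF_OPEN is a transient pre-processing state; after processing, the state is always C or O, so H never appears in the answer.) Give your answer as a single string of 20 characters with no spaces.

Answer: CCCCCOOOCCCCCCCCCCCC

Derivation:
State after each event:
  event#1 t=0ms outcome=S: state=CLOSED
  event#2 t=2ms outcome=S: state=CLOSED
  event#3 t=3ms outcome=S: state=CLOSED
  event#4 t=6ms outcome=S: state=CLOSED
  event#5 t=9ms outcome=F: state=CLOSED
  event#6 t=12ms outcome=F: state=OPEN
  event#7 t=16ms outcome=S: state=OPEN
  event#8 t=18ms outcome=F: state=OPEN
  event#9 t=21ms outcome=S: state=CLOSED
  event#10 t=25ms outcome=S: state=CLOSED
  event#11 t=29ms outcome=S: state=CLOSED
  event#12 t=31ms outcome=S: state=CLOSED
  event#13 t=32ms outcome=S: state=CLOSED
  event#14 t=36ms outcome=S: state=CLOSED
  event#15 t=38ms outcome=S: state=CLOSED
  event#16 t=40ms outcome=S: state=CLOSED
  event#17 t=41ms outcome=S: state=CLOSED
  event#18 t=44ms outcome=S: state=CLOSED
  event#19 t=46ms outcome=S: state=CLOSED
  event#20 t=49ms outcome=S: state=CLOSED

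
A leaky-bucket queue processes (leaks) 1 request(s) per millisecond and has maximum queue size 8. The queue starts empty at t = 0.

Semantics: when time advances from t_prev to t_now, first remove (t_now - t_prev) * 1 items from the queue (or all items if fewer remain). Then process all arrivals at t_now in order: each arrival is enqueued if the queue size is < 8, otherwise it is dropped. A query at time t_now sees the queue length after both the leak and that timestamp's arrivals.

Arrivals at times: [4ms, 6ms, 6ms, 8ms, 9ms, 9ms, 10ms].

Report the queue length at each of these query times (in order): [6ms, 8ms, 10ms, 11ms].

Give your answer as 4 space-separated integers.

Queue lengths at query times:
  query t=6ms: backlog = 2
  query t=8ms: backlog = 1
  query t=10ms: backlog = 2
  query t=11ms: backlog = 1

Answer: 2 1 2 1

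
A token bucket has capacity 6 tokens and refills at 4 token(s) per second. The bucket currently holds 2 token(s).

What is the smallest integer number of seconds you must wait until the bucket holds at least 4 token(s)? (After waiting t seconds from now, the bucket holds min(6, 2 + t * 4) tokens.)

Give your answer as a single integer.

Answer: 1

Derivation:
Need 2 + t * 4 >= 4, so t >= 2/4.
Smallest integer t = ceil(2/4) = 1.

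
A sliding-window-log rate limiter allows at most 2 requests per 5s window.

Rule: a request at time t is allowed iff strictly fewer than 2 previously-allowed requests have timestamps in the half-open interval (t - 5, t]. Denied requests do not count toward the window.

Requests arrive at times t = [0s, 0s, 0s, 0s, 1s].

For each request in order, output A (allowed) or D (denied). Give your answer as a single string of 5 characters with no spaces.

Answer: AADDD

Derivation:
Tracking allowed requests in the window:
  req#1 t=0s: ALLOW
  req#2 t=0s: ALLOW
  req#3 t=0s: DENY
  req#4 t=0s: DENY
  req#5 t=1s: DENY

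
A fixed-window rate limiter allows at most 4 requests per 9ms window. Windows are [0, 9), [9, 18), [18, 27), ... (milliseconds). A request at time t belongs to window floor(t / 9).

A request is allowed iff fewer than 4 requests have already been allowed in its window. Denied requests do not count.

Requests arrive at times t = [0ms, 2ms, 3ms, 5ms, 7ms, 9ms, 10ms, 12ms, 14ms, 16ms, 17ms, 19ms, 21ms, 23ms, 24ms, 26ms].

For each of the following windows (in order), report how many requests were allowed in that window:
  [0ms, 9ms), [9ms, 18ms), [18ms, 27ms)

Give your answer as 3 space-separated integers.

Processing requests:
  req#1 t=0ms (window 0): ALLOW
  req#2 t=2ms (window 0): ALLOW
  req#3 t=3ms (window 0): ALLOW
  req#4 t=5ms (window 0): ALLOW
  req#5 t=7ms (window 0): DENY
  req#6 t=9ms (window 1): ALLOW
  req#7 t=10ms (window 1): ALLOW
  req#8 t=12ms (window 1): ALLOW
  req#9 t=14ms (window 1): ALLOW
  req#10 t=16ms (window 1): DENY
  req#11 t=17ms (window 1): DENY
  req#12 t=19ms (window 2): ALLOW
  req#13 t=21ms (window 2): ALLOW
  req#14 t=23ms (window 2): ALLOW
  req#15 t=24ms (window 2): ALLOW
  req#16 t=26ms (window 2): DENY

Allowed counts by window: 4 4 4

Answer: 4 4 4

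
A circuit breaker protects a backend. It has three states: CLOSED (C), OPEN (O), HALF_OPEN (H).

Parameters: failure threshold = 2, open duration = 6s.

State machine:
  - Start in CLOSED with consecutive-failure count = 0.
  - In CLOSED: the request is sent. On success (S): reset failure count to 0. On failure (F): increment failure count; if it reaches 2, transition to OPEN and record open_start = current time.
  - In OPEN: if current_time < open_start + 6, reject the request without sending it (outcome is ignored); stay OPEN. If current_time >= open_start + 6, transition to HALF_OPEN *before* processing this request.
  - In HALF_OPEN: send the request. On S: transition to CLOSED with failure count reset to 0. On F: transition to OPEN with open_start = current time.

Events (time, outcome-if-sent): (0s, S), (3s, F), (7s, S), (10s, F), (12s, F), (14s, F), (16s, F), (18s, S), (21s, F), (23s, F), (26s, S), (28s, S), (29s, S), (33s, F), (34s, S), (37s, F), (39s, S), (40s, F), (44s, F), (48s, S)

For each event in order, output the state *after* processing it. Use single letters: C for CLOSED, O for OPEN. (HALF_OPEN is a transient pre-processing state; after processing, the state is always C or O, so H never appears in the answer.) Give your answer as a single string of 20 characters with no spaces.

State after each event:
  event#1 t=0s outcome=S: state=CLOSED
  event#2 t=3s outcome=F: state=CLOSED
  event#3 t=7s outcome=S: state=CLOSED
  event#4 t=10s outcome=F: state=CLOSED
  event#5 t=12s outcome=F: state=OPEN
  event#6 t=14s outcome=F: state=OPEN
  event#7 t=16s outcome=F: state=OPEN
  event#8 t=18s outcome=S: state=CLOSED
  event#9 t=21s outcome=F: state=CLOSED
  event#10 t=23s outcome=F: state=OPEN
  event#11 t=26s outcome=S: state=OPEN
  event#12 t=28s outcome=S: state=OPEN
  event#13 t=29s outcome=S: state=CLOSED
  event#14 t=33s outcome=F: state=CLOSED
  event#15 t=34s outcome=S: state=CLOSED
  event#16 t=37s outcome=F: state=CLOSED
  event#17 t=39s outcome=S: state=CLOSED
  event#18 t=40s outcome=F: state=CLOSED
  event#19 t=44s outcome=F: state=OPEN
  event#20 t=48s outcome=S: state=OPEN

Answer: CCCCOOOCCOOOCCCCCCOO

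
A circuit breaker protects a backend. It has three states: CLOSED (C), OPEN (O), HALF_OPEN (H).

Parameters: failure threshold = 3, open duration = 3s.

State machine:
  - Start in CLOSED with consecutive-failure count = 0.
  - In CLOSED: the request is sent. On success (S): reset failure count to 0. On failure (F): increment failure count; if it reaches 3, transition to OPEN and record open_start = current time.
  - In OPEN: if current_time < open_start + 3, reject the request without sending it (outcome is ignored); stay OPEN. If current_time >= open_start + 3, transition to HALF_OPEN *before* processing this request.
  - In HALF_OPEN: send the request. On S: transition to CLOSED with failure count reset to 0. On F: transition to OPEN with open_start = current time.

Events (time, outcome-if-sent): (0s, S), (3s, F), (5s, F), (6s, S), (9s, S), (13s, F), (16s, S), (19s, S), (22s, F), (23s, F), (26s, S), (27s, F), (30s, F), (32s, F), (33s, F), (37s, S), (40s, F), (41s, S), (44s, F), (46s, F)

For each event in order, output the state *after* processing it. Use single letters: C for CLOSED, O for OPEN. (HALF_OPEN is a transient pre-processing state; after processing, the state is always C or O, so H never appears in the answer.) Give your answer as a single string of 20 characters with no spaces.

State after each event:
  event#1 t=0s outcome=S: state=CLOSED
  event#2 t=3s outcome=F: state=CLOSED
  event#3 t=5s outcome=F: state=CLOSED
  event#4 t=6s outcome=S: state=CLOSED
  event#5 t=9s outcome=S: state=CLOSED
  event#6 t=13s outcome=F: state=CLOSED
  event#7 t=16s outcome=S: state=CLOSED
  event#8 t=19s outcome=S: state=CLOSED
  event#9 t=22s outcome=F: state=CLOSED
  event#10 t=23s outcome=F: state=CLOSED
  event#11 t=26s outcome=S: state=CLOSED
  event#12 t=27s outcome=F: state=CLOSED
  event#13 t=30s outcome=F: state=CLOSED
  event#14 t=32s outcome=F: state=OPEN
  event#15 t=33s outcome=F: state=OPEN
  event#16 t=37s outcome=S: state=CLOSED
  event#17 t=40s outcome=F: state=CLOSED
  event#18 t=41s outcome=S: state=CLOSED
  event#19 t=44s outcome=F: state=CLOSED
  event#20 t=46s outcome=F: state=CLOSED

Answer: CCCCCCCCCCCCCOOCCCCC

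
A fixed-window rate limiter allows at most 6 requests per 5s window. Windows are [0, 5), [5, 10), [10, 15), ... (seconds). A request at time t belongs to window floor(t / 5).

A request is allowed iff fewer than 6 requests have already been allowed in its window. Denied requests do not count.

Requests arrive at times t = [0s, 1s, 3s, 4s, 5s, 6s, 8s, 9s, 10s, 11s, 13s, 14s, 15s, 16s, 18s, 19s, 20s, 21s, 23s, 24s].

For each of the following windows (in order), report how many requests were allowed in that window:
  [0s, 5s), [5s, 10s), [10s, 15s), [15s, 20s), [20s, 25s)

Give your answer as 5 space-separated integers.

Processing requests:
  req#1 t=0s (window 0): ALLOW
  req#2 t=1s (window 0): ALLOW
  req#3 t=3s (window 0): ALLOW
  req#4 t=4s (window 0): ALLOW
  req#5 t=5s (window 1): ALLOW
  req#6 t=6s (window 1): ALLOW
  req#7 t=8s (window 1): ALLOW
  req#8 t=9s (window 1): ALLOW
  req#9 t=10s (window 2): ALLOW
  req#10 t=11s (window 2): ALLOW
  req#11 t=13s (window 2): ALLOW
  req#12 t=14s (window 2): ALLOW
  req#13 t=15s (window 3): ALLOW
  req#14 t=16s (window 3): ALLOW
  req#15 t=18s (window 3): ALLOW
  req#16 t=19s (window 3): ALLOW
  req#17 t=20s (window 4): ALLOW
  req#18 t=21s (window 4): ALLOW
  req#19 t=23s (window 4): ALLOW
  req#20 t=24s (window 4): ALLOW

Allowed counts by window: 4 4 4 4 4

Answer: 4 4 4 4 4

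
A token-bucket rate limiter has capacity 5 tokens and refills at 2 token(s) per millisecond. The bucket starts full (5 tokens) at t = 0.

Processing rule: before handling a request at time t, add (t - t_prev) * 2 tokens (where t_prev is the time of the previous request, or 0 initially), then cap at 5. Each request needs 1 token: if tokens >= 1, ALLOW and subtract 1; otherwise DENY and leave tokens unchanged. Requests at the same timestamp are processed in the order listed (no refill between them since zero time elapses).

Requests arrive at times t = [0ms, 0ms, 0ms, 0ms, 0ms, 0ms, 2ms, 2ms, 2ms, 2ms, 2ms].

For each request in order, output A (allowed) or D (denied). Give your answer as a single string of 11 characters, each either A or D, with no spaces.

Simulating step by step:
  req#1 t=0ms: ALLOW
  req#2 t=0ms: ALLOW
  req#3 t=0ms: ALLOW
  req#4 t=0ms: ALLOW
  req#5 t=0ms: ALLOW
  req#6 t=0ms: DENY
  req#7 t=2ms: ALLOW
  req#8 t=2ms: ALLOW
  req#9 t=2ms: ALLOW
  req#10 t=2ms: ALLOW
  req#11 t=2ms: DENY

Answer: AAAAADAAAAD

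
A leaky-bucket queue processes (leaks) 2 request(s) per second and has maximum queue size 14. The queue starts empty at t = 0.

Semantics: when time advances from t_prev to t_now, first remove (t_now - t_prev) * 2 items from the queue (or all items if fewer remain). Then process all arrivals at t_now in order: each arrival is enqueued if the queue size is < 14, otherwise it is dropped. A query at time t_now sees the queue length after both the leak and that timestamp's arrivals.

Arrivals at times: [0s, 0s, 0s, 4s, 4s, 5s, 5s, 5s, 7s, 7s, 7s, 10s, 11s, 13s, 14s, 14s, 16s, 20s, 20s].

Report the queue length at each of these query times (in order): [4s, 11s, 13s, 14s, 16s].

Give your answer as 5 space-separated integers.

Answer: 2 1 1 2 1

Derivation:
Queue lengths at query times:
  query t=4s: backlog = 2
  query t=11s: backlog = 1
  query t=13s: backlog = 1
  query t=14s: backlog = 2
  query t=16s: backlog = 1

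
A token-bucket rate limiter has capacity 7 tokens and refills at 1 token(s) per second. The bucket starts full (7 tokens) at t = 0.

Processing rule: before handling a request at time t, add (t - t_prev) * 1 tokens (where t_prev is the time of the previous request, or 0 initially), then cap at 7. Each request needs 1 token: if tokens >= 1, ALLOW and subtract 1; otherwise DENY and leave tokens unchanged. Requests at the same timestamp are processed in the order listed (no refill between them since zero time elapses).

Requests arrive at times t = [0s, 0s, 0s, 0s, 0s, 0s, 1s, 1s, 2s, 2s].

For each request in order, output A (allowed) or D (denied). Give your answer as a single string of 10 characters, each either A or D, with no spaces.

Simulating step by step:
  req#1 t=0s: ALLOW
  req#2 t=0s: ALLOW
  req#3 t=0s: ALLOW
  req#4 t=0s: ALLOW
  req#5 t=0s: ALLOW
  req#6 t=0s: ALLOW
  req#7 t=1s: ALLOW
  req#8 t=1s: ALLOW
  req#9 t=2s: ALLOW
  req#10 t=2s: DENY

Answer: AAAAAAAAAD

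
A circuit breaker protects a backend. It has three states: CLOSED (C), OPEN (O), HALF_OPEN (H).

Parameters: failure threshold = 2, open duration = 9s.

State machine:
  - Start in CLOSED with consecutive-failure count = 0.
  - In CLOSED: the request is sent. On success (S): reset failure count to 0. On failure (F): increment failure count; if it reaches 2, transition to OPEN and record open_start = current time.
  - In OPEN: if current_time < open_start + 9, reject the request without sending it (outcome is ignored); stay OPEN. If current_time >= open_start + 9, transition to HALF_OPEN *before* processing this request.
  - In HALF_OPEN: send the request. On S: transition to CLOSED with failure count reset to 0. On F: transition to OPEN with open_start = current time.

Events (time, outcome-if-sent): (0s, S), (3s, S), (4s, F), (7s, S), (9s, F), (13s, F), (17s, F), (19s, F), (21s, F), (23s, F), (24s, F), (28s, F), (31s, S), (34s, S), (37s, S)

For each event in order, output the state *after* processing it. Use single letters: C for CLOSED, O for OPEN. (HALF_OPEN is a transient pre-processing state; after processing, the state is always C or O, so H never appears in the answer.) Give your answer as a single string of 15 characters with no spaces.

Answer: CCCCCOOOOOOOOCC

Derivation:
State after each event:
  event#1 t=0s outcome=S: state=CLOSED
  event#2 t=3s outcome=S: state=CLOSED
  event#3 t=4s outcome=F: state=CLOSED
  event#4 t=7s outcome=S: state=CLOSED
  event#5 t=9s outcome=F: state=CLOSED
  event#6 t=13s outcome=F: state=OPEN
  event#7 t=17s outcome=F: state=OPEN
  event#8 t=19s outcome=F: state=OPEN
  event#9 t=21s outcome=F: state=OPEN
  event#10 t=23s outcome=F: state=OPEN
  event#11 t=24s outcome=F: state=OPEN
  event#12 t=28s outcome=F: state=OPEN
  event#13 t=31s outcome=S: state=OPEN
  event#14 t=34s outcome=S: state=CLOSED
  event#15 t=37s outcome=S: state=CLOSED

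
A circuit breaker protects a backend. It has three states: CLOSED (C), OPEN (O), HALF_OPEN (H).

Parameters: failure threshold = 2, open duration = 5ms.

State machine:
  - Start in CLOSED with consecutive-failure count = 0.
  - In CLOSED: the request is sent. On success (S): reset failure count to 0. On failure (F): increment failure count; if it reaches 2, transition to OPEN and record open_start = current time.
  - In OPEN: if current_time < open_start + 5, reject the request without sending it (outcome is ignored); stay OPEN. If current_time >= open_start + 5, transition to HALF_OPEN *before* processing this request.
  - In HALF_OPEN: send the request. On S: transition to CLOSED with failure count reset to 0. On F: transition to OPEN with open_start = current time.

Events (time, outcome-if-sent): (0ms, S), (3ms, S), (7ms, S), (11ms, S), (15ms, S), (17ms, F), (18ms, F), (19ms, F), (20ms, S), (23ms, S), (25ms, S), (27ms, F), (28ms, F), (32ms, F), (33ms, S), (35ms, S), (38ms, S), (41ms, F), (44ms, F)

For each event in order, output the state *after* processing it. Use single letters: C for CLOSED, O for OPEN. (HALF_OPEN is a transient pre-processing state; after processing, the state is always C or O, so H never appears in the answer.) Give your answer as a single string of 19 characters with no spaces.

State after each event:
  event#1 t=0ms outcome=S: state=CLOSED
  event#2 t=3ms outcome=S: state=CLOSED
  event#3 t=7ms outcome=S: state=CLOSED
  event#4 t=11ms outcome=S: state=CLOSED
  event#5 t=15ms outcome=S: state=CLOSED
  event#6 t=17ms outcome=F: state=CLOSED
  event#7 t=18ms outcome=F: state=OPEN
  event#8 t=19ms outcome=F: state=OPEN
  event#9 t=20ms outcome=S: state=OPEN
  event#10 t=23ms outcome=S: state=CLOSED
  event#11 t=25ms outcome=S: state=CLOSED
  event#12 t=27ms outcome=F: state=CLOSED
  event#13 t=28ms outcome=F: state=OPEN
  event#14 t=32ms outcome=F: state=OPEN
  event#15 t=33ms outcome=S: state=CLOSED
  event#16 t=35ms outcome=S: state=CLOSED
  event#17 t=38ms outcome=S: state=CLOSED
  event#18 t=41ms outcome=F: state=CLOSED
  event#19 t=44ms outcome=F: state=OPEN

Answer: CCCCCCOOOCCCOOCCCCO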